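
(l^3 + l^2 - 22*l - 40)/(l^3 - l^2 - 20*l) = (l + 2)/l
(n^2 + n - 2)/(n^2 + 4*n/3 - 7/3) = 3*(n + 2)/(3*n + 7)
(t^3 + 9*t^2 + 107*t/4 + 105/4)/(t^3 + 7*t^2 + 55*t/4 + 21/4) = (2*t + 5)/(2*t + 1)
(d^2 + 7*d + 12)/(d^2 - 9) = (d + 4)/(d - 3)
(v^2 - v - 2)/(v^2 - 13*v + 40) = (v^2 - v - 2)/(v^2 - 13*v + 40)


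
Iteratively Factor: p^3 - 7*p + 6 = (p - 1)*(p^2 + p - 6) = (p - 1)*(p + 3)*(p - 2)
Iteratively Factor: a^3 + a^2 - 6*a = (a + 3)*(a^2 - 2*a) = a*(a + 3)*(a - 2)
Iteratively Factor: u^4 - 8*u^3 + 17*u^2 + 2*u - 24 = (u - 3)*(u^3 - 5*u^2 + 2*u + 8) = (u - 4)*(u - 3)*(u^2 - u - 2) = (u - 4)*(u - 3)*(u - 2)*(u + 1)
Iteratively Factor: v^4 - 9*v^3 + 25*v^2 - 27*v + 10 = (v - 2)*(v^3 - 7*v^2 + 11*v - 5) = (v - 5)*(v - 2)*(v^2 - 2*v + 1) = (v - 5)*(v - 2)*(v - 1)*(v - 1)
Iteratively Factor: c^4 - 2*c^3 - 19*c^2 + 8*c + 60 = (c + 3)*(c^3 - 5*c^2 - 4*c + 20) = (c + 2)*(c + 3)*(c^2 - 7*c + 10) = (c - 5)*(c + 2)*(c + 3)*(c - 2)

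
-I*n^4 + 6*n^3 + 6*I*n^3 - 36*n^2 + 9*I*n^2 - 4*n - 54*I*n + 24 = (n - 6)*(n + I)*(n + 4*I)*(-I*n + 1)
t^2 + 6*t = t*(t + 6)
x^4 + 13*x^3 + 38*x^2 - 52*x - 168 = (x - 2)*(x + 2)*(x + 6)*(x + 7)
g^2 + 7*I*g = g*(g + 7*I)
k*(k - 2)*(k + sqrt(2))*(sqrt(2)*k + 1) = sqrt(2)*k^4 - 2*sqrt(2)*k^3 + 3*k^3 - 6*k^2 + sqrt(2)*k^2 - 2*sqrt(2)*k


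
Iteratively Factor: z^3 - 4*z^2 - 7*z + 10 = (z - 1)*(z^2 - 3*z - 10) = (z - 5)*(z - 1)*(z + 2)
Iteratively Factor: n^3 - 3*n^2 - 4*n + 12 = (n + 2)*(n^2 - 5*n + 6) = (n - 3)*(n + 2)*(n - 2)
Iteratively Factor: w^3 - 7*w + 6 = (w - 1)*(w^2 + w - 6) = (w - 2)*(w - 1)*(w + 3)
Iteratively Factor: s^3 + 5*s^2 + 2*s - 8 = (s - 1)*(s^2 + 6*s + 8) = (s - 1)*(s + 2)*(s + 4)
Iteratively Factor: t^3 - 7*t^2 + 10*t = (t - 2)*(t^2 - 5*t) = t*(t - 2)*(t - 5)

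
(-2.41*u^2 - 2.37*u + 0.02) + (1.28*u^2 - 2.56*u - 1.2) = -1.13*u^2 - 4.93*u - 1.18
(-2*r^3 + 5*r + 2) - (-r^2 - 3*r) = -2*r^3 + r^2 + 8*r + 2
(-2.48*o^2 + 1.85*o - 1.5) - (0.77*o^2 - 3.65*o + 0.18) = -3.25*o^2 + 5.5*o - 1.68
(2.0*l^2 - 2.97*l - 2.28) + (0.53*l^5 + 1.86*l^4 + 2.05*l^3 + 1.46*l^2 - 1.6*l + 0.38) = 0.53*l^5 + 1.86*l^4 + 2.05*l^3 + 3.46*l^2 - 4.57*l - 1.9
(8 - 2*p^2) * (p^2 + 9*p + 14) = -2*p^4 - 18*p^3 - 20*p^2 + 72*p + 112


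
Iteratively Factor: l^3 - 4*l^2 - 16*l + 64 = (l - 4)*(l^2 - 16) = (l - 4)^2*(l + 4)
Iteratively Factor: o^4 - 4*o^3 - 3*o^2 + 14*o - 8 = (o - 4)*(o^3 - 3*o + 2) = (o - 4)*(o + 2)*(o^2 - 2*o + 1) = (o - 4)*(o - 1)*(o + 2)*(o - 1)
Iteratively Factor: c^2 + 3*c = (c)*(c + 3)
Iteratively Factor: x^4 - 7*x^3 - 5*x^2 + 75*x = (x - 5)*(x^3 - 2*x^2 - 15*x) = (x - 5)^2*(x^2 + 3*x) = (x - 5)^2*(x + 3)*(x)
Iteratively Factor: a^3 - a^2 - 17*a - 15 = (a + 1)*(a^2 - 2*a - 15) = (a - 5)*(a + 1)*(a + 3)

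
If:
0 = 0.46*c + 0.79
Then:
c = -1.72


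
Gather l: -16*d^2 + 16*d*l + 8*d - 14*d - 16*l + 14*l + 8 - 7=-16*d^2 - 6*d + l*(16*d - 2) + 1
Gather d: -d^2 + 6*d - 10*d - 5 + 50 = -d^2 - 4*d + 45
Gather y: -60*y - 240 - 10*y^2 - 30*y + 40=-10*y^2 - 90*y - 200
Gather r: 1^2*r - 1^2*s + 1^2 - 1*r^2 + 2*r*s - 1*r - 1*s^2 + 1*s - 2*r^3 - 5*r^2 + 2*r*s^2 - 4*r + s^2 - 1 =-2*r^3 - 6*r^2 + r*(2*s^2 + 2*s - 4)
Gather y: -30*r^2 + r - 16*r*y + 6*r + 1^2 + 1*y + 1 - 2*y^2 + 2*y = -30*r^2 + 7*r - 2*y^2 + y*(3 - 16*r) + 2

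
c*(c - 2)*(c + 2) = c^3 - 4*c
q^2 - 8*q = q*(q - 8)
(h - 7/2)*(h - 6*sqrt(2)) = h^2 - 6*sqrt(2)*h - 7*h/2 + 21*sqrt(2)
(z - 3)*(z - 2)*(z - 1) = z^3 - 6*z^2 + 11*z - 6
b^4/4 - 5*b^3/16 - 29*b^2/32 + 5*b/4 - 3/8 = (b/4 + 1/2)*(b - 2)*(b - 3/4)*(b - 1/2)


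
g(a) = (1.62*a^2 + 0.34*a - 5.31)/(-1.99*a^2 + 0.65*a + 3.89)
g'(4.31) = 0.00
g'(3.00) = -0.04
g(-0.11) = -1.40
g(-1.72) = 0.35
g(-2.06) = -0.15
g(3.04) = -0.85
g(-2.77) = -0.47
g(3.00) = -0.85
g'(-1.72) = 2.53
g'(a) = (3.24*a + 0.34)/(-1.99*a^2 + 0.65*a + 3.89) + (3.98*a - 0.65)*(1.62*a^2 + 0.34*a - 5.31)/(-1.99*a^2 + 0.65*a + 3.89)^2 = (1.7296*a^2 - 8.5302*a + 4.7741)/(3.9601*a^4 - 2.587*a^3 - 15.0597*a^2 + 5.057*a + 15.1321)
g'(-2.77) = 0.24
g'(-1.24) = 30815.45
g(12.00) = -0.84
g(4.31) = -0.87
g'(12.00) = 0.00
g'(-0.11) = 0.40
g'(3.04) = -0.03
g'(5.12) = 0.00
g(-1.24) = -134.05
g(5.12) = -0.87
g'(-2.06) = 0.85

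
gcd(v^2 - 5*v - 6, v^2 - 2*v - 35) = 1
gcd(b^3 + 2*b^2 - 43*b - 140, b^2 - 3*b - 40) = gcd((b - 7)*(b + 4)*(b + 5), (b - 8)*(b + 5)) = b + 5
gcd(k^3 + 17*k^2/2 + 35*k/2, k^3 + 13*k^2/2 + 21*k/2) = k^2 + 7*k/2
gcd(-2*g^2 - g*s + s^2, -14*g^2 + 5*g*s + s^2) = -2*g + s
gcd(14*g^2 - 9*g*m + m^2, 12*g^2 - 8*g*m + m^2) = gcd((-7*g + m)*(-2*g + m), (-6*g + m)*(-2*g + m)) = 2*g - m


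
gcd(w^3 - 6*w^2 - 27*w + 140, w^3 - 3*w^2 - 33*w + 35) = w^2 - 2*w - 35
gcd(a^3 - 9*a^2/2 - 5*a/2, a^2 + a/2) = a^2 + a/2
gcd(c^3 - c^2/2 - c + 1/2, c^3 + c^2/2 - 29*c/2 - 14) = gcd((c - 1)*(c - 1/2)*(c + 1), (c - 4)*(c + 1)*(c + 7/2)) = c + 1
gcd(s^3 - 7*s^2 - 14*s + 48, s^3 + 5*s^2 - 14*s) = s - 2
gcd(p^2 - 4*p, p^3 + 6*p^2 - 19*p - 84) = p - 4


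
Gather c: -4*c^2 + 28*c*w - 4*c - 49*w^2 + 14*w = -4*c^2 + c*(28*w - 4) - 49*w^2 + 14*w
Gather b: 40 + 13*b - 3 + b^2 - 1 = b^2 + 13*b + 36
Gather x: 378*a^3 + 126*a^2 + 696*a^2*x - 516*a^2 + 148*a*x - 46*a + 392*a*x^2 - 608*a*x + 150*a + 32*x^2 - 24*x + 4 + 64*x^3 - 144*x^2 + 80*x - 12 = 378*a^3 - 390*a^2 + 104*a + 64*x^3 + x^2*(392*a - 112) + x*(696*a^2 - 460*a + 56) - 8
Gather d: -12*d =-12*d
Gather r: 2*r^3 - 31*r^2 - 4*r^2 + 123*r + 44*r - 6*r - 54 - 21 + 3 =2*r^3 - 35*r^2 + 161*r - 72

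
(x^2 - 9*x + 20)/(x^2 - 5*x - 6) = (-x^2 + 9*x - 20)/(-x^2 + 5*x + 6)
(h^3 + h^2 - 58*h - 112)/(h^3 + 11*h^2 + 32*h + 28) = (h - 8)/(h + 2)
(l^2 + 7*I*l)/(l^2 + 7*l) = (l + 7*I)/(l + 7)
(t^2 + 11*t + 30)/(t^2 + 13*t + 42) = (t + 5)/(t + 7)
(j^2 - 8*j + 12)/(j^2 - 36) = (j - 2)/(j + 6)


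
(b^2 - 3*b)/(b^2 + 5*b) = (b - 3)/(b + 5)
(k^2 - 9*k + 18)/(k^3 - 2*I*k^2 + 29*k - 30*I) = (k^2 - 9*k + 18)/(k^3 - 2*I*k^2 + 29*k - 30*I)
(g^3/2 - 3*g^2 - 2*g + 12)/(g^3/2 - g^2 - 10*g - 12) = (g - 2)/(g + 2)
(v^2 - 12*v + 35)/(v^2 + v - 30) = (v - 7)/(v + 6)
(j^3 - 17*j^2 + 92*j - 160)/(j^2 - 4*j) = j - 13 + 40/j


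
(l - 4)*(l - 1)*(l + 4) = l^3 - l^2 - 16*l + 16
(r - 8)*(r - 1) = r^2 - 9*r + 8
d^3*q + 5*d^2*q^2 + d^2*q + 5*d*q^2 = d*(d + 5*q)*(d*q + q)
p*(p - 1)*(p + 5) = p^3 + 4*p^2 - 5*p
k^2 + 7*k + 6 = (k + 1)*(k + 6)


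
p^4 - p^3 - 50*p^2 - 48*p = p*(p - 8)*(p + 1)*(p + 6)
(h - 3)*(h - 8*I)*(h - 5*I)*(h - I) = h^4 - 3*h^3 - 14*I*h^3 - 53*h^2 + 42*I*h^2 + 159*h + 40*I*h - 120*I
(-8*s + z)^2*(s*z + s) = 64*s^3*z + 64*s^3 - 16*s^2*z^2 - 16*s^2*z + s*z^3 + s*z^2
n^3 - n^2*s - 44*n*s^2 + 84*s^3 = (n - 6*s)*(n - 2*s)*(n + 7*s)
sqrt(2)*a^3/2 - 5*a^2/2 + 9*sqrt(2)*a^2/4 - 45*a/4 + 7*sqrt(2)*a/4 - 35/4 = (a + 7/2)*(a - 5*sqrt(2)/2)*(sqrt(2)*a/2 + sqrt(2)/2)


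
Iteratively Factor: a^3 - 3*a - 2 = (a + 1)*(a^2 - a - 2) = (a + 1)^2*(a - 2)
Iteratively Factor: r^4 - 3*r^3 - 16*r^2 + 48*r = (r - 4)*(r^3 + r^2 - 12*r) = r*(r - 4)*(r^2 + r - 12) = r*(r - 4)*(r + 4)*(r - 3)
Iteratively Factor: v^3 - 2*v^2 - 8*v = (v - 4)*(v^2 + 2*v) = v*(v - 4)*(v + 2)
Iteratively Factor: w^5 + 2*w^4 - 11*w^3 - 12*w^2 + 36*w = (w)*(w^4 + 2*w^3 - 11*w^2 - 12*w + 36) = w*(w + 3)*(w^3 - w^2 - 8*w + 12) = w*(w - 2)*(w + 3)*(w^2 + w - 6) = w*(w - 2)*(w + 3)^2*(w - 2)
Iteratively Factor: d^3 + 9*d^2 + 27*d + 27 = (d + 3)*(d^2 + 6*d + 9) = (d + 3)^2*(d + 3)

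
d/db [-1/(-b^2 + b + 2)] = (1 - 2*b)/(-b^2 + b + 2)^2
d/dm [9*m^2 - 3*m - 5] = 18*m - 3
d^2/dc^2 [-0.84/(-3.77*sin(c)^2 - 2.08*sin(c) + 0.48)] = (-47.755344*sin(c)^4 - 19.760832*sin(c)^3 + 61.918584*sin(c)^2 + 38.683008*sin(c) + 10.30848)/(3.77*sin(c)^2 + 2.08*sin(c) - 0.48)^3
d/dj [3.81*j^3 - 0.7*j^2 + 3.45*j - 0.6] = 11.43*j^2 - 1.4*j + 3.45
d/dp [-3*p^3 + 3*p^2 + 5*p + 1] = -9*p^2 + 6*p + 5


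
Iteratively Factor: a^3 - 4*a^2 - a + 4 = (a + 1)*(a^2 - 5*a + 4) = (a - 4)*(a + 1)*(a - 1)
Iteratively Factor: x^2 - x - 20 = (x + 4)*(x - 5)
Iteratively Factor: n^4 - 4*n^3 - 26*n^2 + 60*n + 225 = (n - 5)*(n^3 + n^2 - 21*n - 45) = (n - 5)*(n + 3)*(n^2 - 2*n - 15) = (n - 5)^2*(n + 3)*(n + 3)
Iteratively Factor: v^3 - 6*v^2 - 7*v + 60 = (v - 4)*(v^2 - 2*v - 15) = (v - 5)*(v - 4)*(v + 3)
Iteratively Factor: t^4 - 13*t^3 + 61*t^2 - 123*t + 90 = (t - 2)*(t^3 - 11*t^2 + 39*t - 45) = (t - 5)*(t - 2)*(t^2 - 6*t + 9) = (t - 5)*(t - 3)*(t - 2)*(t - 3)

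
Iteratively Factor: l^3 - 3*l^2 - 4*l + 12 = (l - 2)*(l^2 - l - 6) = (l - 3)*(l - 2)*(l + 2)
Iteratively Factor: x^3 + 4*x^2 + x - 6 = (x - 1)*(x^2 + 5*x + 6) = (x - 1)*(x + 2)*(x + 3)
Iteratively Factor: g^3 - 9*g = (g + 3)*(g^2 - 3*g) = (g - 3)*(g + 3)*(g)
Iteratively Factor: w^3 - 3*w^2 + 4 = (w - 2)*(w^2 - w - 2) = (w - 2)^2*(w + 1)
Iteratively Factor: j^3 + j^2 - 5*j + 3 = (j - 1)*(j^2 + 2*j - 3) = (j - 1)*(j + 3)*(j - 1)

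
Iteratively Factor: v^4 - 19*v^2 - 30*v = (v + 2)*(v^3 - 2*v^2 - 15*v) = v*(v + 2)*(v^2 - 2*v - 15) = v*(v - 5)*(v + 2)*(v + 3)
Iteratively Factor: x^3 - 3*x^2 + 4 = (x - 2)*(x^2 - x - 2) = (x - 2)^2*(x + 1)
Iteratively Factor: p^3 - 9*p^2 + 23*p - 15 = (p - 1)*(p^2 - 8*p + 15) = (p - 5)*(p - 1)*(p - 3)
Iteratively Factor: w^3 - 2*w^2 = (w)*(w^2 - 2*w) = w^2*(w - 2)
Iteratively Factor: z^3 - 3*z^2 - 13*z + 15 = (z + 3)*(z^2 - 6*z + 5) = (z - 5)*(z + 3)*(z - 1)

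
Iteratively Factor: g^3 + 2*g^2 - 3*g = (g + 3)*(g^2 - g) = (g - 1)*(g + 3)*(g)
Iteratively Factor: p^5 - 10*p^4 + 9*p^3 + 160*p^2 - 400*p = (p - 5)*(p^4 - 5*p^3 - 16*p^2 + 80*p) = (p - 5)*(p - 4)*(p^3 - p^2 - 20*p) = (p - 5)^2*(p - 4)*(p^2 + 4*p) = p*(p - 5)^2*(p - 4)*(p + 4)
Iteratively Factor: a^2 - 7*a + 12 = (a - 3)*(a - 4)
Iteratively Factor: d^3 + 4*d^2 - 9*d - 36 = (d + 3)*(d^2 + d - 12) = (d + 3)*(d + 4)*(d - 3)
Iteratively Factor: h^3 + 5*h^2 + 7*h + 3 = (h + 3)*(h^2 + 2*h + 1) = (h + 1)*(h + 3)*(h + 1)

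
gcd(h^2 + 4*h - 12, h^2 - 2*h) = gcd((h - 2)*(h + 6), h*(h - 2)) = h - 2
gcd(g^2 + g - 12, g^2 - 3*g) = g - 3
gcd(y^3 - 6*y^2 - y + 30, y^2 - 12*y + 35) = y - 5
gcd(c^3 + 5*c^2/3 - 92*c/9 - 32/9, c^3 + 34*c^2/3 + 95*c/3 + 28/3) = c^2 + 13*c/3 + 4/3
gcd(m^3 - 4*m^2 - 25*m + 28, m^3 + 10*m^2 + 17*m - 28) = m^2 + 3*m - 4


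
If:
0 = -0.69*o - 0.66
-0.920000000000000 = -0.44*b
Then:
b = 2.09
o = -0.96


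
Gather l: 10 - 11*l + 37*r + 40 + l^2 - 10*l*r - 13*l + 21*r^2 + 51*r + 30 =l^2 + l*(-10*r - 24) + 21*r^2 + 88*r + 80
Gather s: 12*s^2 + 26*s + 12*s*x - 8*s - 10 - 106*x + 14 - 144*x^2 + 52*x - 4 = 12*s^2 + s*(12*x + 18) - 144*x^2 - 54*x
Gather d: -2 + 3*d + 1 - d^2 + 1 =-d^2 + 3*d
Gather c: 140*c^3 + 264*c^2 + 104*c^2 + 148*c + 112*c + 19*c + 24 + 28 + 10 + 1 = 140*c^3 + 368*c^2 + 279*c + 63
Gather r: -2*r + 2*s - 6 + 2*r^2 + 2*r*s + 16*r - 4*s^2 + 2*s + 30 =2*r^2 + r*(2*s + 14) - 4*s^2 + 4*s + 24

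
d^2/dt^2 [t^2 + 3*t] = 2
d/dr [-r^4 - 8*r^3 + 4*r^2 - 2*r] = -4*r^3 - 24*r^2 + 8*r - 2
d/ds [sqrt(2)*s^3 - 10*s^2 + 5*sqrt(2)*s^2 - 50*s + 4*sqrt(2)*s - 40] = 3*sqrt(2)*s^2 - 20*s + 10*sqrt(2)*s - 50 + 4*sqrt(2)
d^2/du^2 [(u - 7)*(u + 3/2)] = 2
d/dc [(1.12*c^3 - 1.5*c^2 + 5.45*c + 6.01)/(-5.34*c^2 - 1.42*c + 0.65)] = (-5.9808*c^4 - 3.1808*c^3 + 33.417*c^2 + 62.2368*c + 12.0767)/(28.5156*c^4 + 15.1656*c^3 - 4.9256*c^2 - 1.846*c + 0.4225)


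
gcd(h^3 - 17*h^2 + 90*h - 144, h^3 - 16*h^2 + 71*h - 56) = h - 8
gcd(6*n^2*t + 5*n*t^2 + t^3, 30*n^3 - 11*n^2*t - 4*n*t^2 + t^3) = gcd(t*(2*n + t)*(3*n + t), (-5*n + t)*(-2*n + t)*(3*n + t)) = 3*n + t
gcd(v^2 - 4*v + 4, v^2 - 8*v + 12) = v - 2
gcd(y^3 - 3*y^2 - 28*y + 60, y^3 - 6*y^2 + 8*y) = y - 2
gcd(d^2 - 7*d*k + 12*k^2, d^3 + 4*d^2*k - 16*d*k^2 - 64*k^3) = d - 4*k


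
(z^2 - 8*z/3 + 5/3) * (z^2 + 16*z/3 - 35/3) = z^4 + 8*z^3/3 - 218*z^2/9 + 40*z - 175/9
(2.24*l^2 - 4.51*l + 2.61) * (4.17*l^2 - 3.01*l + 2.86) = 9.3408*l^4 - 25.5491*l^3 + 30.8652*l^2 - 20.7547*l + 7.4646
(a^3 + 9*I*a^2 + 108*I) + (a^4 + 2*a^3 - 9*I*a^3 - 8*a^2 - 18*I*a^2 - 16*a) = a^4 + 3*a^3 - 9*I*a^3 - 8*a^2 - 9*I*a^2 - 16*a + 108*I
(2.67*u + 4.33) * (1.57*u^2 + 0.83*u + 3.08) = 4.1919*u^3 + 9.0142*u^2 + 11.8175*u + 13.3364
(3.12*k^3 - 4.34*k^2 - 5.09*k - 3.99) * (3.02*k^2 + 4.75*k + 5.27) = 9.4224*k^5 + 1.7132*k^4 - 19.5444*k^3 - 59.0991*k^2 - 45.7768*k - 21.0273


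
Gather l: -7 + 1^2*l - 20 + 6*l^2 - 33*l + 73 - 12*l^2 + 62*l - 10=-6*l^2 + 30*l + 36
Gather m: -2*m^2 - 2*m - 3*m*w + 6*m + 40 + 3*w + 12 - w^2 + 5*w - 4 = -2*m^2 + m*(4 - 3*w) - w^2 + 8*w + 48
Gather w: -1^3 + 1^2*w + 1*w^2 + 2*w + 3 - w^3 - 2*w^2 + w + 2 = -w^3 - w^2 + 4*w + 4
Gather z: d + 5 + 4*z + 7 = d + 4*z + 12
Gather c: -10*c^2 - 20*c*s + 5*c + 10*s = -10*c^2 + c*(5 - 20*s) + 10*s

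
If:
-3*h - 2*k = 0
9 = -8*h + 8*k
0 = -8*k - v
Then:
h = -9/20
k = 27/40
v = -27/5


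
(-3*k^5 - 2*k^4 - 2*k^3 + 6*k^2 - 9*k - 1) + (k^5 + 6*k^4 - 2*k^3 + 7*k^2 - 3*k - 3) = -2*k^5 + 4*k^4 - 4*k^3 + 13*k^2 - 12*k - 4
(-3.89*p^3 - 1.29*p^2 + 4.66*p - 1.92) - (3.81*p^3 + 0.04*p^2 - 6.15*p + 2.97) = -7.7*p^3 - 1.33*p^2 + 10.81*p - 4.89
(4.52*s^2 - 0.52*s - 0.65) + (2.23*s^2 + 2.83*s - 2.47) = 6.75*s^2 + 2.31*s - 3.12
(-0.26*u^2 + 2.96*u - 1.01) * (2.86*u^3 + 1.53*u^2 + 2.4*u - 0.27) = -0.7436*u^5 + 8.0678*u^4 + 1.0162*u^3 + 5.6289*u^2 - 3.2232*u + 0.2727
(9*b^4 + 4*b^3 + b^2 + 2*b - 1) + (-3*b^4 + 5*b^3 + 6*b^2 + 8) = 6*b^4 + 9*b^3 + 7*b^2 + 2*b + 7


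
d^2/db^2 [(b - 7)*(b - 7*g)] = 2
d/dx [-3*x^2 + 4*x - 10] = 4 - 6*x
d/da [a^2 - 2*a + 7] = 2*a - 2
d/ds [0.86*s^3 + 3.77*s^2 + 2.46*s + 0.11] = 2.58*s^2 + 7.54*s + 2.46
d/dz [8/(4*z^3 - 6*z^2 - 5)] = 96*z*(1 - z)/(-4*z^3 + 6*z^2 + 5)^2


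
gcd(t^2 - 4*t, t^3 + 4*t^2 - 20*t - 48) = t - 4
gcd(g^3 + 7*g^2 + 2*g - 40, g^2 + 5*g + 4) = g + 4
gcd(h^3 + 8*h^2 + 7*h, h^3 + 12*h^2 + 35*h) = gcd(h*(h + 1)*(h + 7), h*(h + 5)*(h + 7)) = h^2 + 7*h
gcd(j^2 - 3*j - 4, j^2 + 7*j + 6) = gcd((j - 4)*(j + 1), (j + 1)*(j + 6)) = j + 1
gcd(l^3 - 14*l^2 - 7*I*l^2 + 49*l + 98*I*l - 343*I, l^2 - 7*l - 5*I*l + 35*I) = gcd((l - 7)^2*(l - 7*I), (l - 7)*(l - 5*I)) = l - 7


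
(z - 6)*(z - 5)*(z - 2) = z^3 - 13*z^2 + 52*z - 60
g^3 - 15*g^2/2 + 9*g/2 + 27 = (g - 6)*(g - 3)*(g + 3/2)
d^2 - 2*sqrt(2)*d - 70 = (d - 7*sqrt(2))*(d + 5*sqrt(2))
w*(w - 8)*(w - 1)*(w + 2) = w^4 - 7*w^3 - 10*w^2 + 16*w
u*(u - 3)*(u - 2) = u^3 - 5*u^2 + 6*u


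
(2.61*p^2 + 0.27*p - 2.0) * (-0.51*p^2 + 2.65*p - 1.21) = -1.3311*p^4 + 6.7788*p^3 - 1.4226*p^2 - 5.6267*p + 2.42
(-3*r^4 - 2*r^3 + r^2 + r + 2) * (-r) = 3*r^5 + 2*r^4 - r^3 - r^2 - 2*r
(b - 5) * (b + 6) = b^2 + b - 30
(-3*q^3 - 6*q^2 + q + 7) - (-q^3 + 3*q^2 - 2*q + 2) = -2*q^3 - 9*q^2 + 3*q + 5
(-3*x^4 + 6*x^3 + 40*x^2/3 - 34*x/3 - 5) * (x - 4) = -3*x^5 + 18*x^4 - 32*x^3/3 - 194*x^2/3 + 121*x/3 + 20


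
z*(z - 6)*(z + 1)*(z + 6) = z^4 + z^3 - 36*z^2 - 36*z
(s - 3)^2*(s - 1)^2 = s^4 - 8*s^3 + 22*s^2 - 24*s + 9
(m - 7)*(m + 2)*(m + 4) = m^3 - m^2 - 34*m - 56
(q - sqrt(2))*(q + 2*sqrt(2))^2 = q^3 + 3*sqrt(2)*q^2 - 8*sqrt(2)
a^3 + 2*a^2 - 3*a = a*(a - 1)*(a + 3)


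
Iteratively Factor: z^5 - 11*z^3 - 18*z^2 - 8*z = (z + 2)*(z^4 - 2*z^3 - 7*z^2 - 4*z) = (z + 1)*(z + 2)*(z^3 - 3*z^2 - 4*z) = (z + 1)^2*(z + 2)*(z^2 - 4*z) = (z - 4)*(z + 1)^2*(z + 2)*(z)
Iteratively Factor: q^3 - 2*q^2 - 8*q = (q)*(q^2 - 2*q - 8) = q*(q - 4)*(q + 2)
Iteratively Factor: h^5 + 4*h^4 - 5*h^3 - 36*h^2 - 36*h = (h + 2)*(h^4 + 2*h^3 - 9*h^2 - 18*h) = h*(h + 2)*(h^3 + 2*h^2 - 9*h - 18) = h*(h + 2)*(h + 3)*(h^2 - h - 6) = h*(h - 3)*(h + 2)*(h + 3)*(h + 2)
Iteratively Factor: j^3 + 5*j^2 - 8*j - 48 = (j + 4)*(j^2 + j - 12) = (j + 4)^2*(j - 3)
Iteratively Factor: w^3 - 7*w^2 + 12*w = (w - 3)*(w^2 - 4*w) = w*(w - 3)*(w - 4)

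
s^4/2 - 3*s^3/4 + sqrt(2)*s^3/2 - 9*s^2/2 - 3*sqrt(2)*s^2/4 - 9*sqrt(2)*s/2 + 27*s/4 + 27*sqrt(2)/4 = (s/2 + sqrt(2)/2)*(s - 3)*(s - 3/2)*(s + 3)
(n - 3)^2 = n^2 - 6*n + 9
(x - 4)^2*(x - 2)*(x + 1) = x^4 - 9*x^3 + 22*x^2 - 32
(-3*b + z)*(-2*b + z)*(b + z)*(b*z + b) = 6*b^4*z + 6*b^4 + b^3*z^2 + b^3*z - 4*b^2*z^3 - 4*b^2*z^2 + b*z^4 + b*z^3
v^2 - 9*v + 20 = (v - 5)*(v - 4)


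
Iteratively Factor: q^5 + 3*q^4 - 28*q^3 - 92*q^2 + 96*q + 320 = (q - 5)*(q^4 + 8*q^3 + 12*q^2 - 32*q - 64) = (q - 5)*(q - 2)*(q^3 + 10*q^2 + 32*q + 32) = (q - 5)*(q - 2)*(q + 4)*(q^2 + 6*q + 8) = (q - 5)*(q - 2)*(q + 2)*(q + 4)*(q + 4)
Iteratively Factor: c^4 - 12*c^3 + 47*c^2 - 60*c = (c)*(c^3 - 12*c^2 + 47*c - 60) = c*(c - 3)*(c^2 - 9*c + 20) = c*(c - 5)*(c - 3)*(c - 4)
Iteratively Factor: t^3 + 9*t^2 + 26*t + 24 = (t + 2)*(t^2 + 7*t + 12) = (t + 2)*(t + 3)*(t + 4)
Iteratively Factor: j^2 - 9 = (j + 3)*(j - 3)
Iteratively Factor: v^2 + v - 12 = (v + 4)*(v - 3)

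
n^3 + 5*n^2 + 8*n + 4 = (n + 1)*(n + 2)^2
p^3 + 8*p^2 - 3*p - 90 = (p - 3)*(p + 5)*(p + 6)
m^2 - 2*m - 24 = (m - 6)*(m + 4)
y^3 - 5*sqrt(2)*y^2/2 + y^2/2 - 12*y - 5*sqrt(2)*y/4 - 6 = (y + 1/2)*(y - 4*sqrt(2))*(y + 3*sqrt(2)/2)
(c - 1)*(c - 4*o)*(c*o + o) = c^3*o - 4*c^2*o^2 - c*o + 4*o^2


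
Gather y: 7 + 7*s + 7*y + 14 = 7*s + 7*y + 21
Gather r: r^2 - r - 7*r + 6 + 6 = r^2 - 8*r + 12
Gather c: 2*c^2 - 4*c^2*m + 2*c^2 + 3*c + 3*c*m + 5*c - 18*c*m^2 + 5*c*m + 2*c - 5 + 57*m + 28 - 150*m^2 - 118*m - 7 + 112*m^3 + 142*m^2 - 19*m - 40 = c^2*(4 - 4*m) + c*(-18*m^2 + 8*m + 10) + 112*m^3 - 8*m^2 - 80*m - 24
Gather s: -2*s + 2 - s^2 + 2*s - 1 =1 - s^2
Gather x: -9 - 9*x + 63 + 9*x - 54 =0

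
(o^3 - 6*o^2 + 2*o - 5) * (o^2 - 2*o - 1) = o^5 - 8*o^4 + 13*o^3 - 3*o^2 + 8*o + 5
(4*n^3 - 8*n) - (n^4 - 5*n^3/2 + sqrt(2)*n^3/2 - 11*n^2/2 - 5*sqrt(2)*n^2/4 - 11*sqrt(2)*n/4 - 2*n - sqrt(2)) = -n^4 - sqrt(2)*n^3/2 + 13*n^3/2 + 5*sqrt(2)*n^2/4 + 11*n^2/2 - 6*n + 11*sqrt(2)*n/4 + sqrt(2)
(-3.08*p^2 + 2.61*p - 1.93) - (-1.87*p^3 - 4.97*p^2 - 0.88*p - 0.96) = 1.87*p^3 + 1.89*p^2 + 3.49*p - 0.97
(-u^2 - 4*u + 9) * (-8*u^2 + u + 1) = 8*u^4 + 31*u^3 - 77*u^2 + 5*u + 9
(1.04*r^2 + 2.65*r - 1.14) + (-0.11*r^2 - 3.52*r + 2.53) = 0.93*r^2 - 0.87*r + 1.39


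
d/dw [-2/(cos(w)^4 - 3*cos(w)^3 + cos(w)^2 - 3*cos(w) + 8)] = 2*(-4*cos(w)^3 + 9*cos(w)^2 - 2*cos(w) + 3)*sin(w)/(cos(w)^4 - 3*cos(w)^3 + cos(w)^2 - 3*cos(w) + 8)^2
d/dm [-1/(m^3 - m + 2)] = (3*m^2 - 1)/(m^3 - m + 2)^2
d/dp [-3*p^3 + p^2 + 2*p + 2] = -9*p^2 + 2*p + 2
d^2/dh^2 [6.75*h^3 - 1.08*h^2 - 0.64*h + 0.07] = 40.5*h - 2.16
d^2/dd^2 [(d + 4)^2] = 2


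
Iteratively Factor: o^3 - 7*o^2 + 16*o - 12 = (o - 2)*(o^2 - 5*o + 6) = (o - 3)*(o - 2)*(o - 2)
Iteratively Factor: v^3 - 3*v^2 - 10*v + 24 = (v + 3)*(v^2 - 6*v + 8) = (v - 2)*(v + 3)*(v - 4)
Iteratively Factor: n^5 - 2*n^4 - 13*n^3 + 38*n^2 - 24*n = (n + 4)*(n^4 - 6*n^3 + 11*n^2 - 6*n) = (n - 2)*(n + 4)*(n^3 - 4*n^2 + 3*n) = (n - 3)*(n - 2)*(n + 4)*(n^2 - n) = (n - 3)*(n - 2)*(n - 1)*(n + 4)*(n)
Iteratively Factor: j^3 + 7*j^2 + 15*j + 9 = (j + 3)*(j^2 + 4*j + 3) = (j + 3)^2*(j + 1)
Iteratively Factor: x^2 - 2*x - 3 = (x - 3)*(x + 1)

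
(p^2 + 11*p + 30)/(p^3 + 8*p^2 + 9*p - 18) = (p + 5)/(p^2 + 2*p - 3)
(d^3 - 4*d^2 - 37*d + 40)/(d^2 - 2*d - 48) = (d^2 + 4*d - 5)/(d + 6)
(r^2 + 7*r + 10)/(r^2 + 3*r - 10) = (r + 2)/(r - 2)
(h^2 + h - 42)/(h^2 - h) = (h^2 + h - 42)/(h*(h - 1))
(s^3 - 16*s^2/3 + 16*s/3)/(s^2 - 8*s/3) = (3*s^2 - 16*s + 16)/(3*s - 8)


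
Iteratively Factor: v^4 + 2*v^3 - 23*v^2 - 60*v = (v + 4)*(v^3 - 2*v^2 - 15*v) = v*(v + 4)*(v^2 - 2*v - 15) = v*(v - 5)*(v + 4)*(v + 3)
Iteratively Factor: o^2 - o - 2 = (o - 2)*(o + 1)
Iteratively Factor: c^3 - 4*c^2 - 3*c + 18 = (c - 3)*(c^2 - c - 6) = (c - 3)*(c + 2)*(c - 3)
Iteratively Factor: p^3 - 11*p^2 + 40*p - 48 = (p - 4)*(p^2 - 7*p + 12) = (p - 4)*(p - 3)*(p - 4)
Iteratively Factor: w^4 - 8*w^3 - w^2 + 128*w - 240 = (w + 4)*(w^3 - 12*w^2 + 47*w - 60) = (w - 4)*(w + 4)*(w^2 - 8*w + 15) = (w - 4)*(w - 3)*(w + 4)*(w - 5)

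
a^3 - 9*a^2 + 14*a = a*(a - 7)*(a - 2)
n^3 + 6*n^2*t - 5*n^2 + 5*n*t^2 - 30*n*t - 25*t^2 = (n - 5)*(n + t)*(n + 5*t)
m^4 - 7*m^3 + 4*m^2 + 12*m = m*(m - 6)*(m - 2)*(m + 1)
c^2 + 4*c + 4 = (c + 2)^2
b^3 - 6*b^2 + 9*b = b*(b - 3)^2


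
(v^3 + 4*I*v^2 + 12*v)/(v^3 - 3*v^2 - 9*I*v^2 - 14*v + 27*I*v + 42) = v*(v + 6*I)/(v^2 - v*(3 + 7*I) + 21*I)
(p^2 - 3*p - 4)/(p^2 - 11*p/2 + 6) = 2*(p + 1)/(2*p - 3)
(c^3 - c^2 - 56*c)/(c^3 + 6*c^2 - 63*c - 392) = c/(c + 7)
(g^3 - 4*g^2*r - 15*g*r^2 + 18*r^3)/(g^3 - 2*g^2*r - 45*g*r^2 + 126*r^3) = (-g^2 - 2*g*r + 3*r^2)/(-g^2 - 4*g*r + 21*r^2)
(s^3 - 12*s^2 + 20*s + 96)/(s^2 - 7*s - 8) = (s^2 - 4*s - 12)/(s + 1)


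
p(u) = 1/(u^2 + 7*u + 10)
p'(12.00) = 0.00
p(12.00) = 0.00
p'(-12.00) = 0.00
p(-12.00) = 0.01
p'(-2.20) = -8.29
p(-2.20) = -1.79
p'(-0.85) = -0.23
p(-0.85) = 0.21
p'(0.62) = -0.04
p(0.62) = 0.07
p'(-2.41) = -1.93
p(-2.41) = -0.94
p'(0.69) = -0.04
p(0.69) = 0.07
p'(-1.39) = -0.87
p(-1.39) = 0.45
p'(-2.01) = -3333.30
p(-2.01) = -33.44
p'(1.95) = -0.01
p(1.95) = 0.04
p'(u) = (-2*u - 7)/(u^2 + 7*u + 10)^2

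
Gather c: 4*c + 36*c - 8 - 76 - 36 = 40*c - 120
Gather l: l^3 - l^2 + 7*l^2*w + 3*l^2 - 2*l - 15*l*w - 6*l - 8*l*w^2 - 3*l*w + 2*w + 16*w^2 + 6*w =l^3 + l^2*(7*w + 2) + l*(-8*w^2 - 18*w - 8) + 16*w^2 + 8*w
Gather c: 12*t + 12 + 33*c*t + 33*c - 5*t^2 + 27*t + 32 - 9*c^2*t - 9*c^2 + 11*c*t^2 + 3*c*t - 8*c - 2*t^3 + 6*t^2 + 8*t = c^2*(-9*t - 9) + c*(11*t^2 + 36*t + 25) - 2*t^3 + t^2 + 47*t + 44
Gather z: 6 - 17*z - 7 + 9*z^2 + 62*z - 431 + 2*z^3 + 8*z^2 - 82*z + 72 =2*z^3 + 17*z^2 - 37*z - 360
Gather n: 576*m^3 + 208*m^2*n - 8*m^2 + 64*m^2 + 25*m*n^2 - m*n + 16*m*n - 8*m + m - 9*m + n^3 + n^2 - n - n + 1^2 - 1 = 576*m^3 + 56*m^2 - 16*m + n^3 + n^2*(25*m + 1) + n*(208*m^2 + 15*m - 2)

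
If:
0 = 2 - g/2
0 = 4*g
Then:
No Solution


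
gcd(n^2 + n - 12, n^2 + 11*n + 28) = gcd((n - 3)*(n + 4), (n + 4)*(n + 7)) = n + 4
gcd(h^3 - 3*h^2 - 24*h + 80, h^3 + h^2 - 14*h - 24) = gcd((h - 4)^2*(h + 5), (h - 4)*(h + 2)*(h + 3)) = h - 4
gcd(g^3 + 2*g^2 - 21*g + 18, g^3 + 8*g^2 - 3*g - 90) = g^2 + 3*g - 18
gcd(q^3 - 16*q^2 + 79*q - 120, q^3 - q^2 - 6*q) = q - 3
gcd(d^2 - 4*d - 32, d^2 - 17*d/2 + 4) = d - 8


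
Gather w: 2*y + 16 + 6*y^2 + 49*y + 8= 6*y^2 + 51*y + 24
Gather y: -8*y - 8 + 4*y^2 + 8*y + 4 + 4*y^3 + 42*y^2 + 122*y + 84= 4*y^3 + 46*y^2 + 122*y + 80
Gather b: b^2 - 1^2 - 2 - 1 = b^2 - 4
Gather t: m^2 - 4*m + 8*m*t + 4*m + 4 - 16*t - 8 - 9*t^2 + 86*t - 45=m^2 - 9*t^2 + t*(8*m + 70) - 49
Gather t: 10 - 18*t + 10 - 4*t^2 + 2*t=-4*t^2 - 16*t + 20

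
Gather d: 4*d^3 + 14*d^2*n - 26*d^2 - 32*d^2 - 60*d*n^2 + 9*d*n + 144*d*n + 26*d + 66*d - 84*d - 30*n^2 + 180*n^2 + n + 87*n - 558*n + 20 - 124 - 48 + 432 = 4*d^3 + d^2*(14*n - 58) + d*(-60*n^2 + 153*n + 8) + 150*n^2 - 470*n + 280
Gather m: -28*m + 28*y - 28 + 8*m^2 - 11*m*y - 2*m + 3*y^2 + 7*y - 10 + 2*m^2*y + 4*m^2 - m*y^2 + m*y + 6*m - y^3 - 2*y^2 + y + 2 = m^2*(2*y + 12) + m*(-y^2 - 10*y - 24) - y^3 + y^2 + 36*y - 36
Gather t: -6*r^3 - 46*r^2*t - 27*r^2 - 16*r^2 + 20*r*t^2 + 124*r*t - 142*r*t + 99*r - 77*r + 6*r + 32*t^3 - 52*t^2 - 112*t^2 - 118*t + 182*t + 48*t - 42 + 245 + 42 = -6*r^3 - 43*r^2 + 28*r + 32*t^3 + t^2*(20*r - 164) + t*(-46*r^2 - 18*r + 112) + 245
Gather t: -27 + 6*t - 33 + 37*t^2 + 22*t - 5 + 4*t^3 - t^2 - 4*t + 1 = 4*t^3 + 36*t^2 + 24*t - 64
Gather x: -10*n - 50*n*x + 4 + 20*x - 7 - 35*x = -10*n + x*(-50*n - 15) - 3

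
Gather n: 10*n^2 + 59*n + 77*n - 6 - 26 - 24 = 10*n^2 + 136*n - 56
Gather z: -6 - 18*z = -18*z - 6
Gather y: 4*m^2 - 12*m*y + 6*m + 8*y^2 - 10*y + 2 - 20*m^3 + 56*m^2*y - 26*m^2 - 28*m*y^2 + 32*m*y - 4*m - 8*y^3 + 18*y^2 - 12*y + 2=-20*m^3 - 22*m^2 + 2*m - 8*y^3 + y^2*(26 - 28*m) + y*(56*m^2 + 20*m - 22) + 4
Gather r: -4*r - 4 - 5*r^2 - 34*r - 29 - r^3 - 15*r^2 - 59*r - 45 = -r^3 - 20*r^2 - 97*r - 78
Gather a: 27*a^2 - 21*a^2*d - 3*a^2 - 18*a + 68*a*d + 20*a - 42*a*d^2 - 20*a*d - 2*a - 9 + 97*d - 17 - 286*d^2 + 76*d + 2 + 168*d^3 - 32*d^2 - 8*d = a^2*(24 - 21*d) + a*(-42*d^2 + 48*d) + 168*d^3 - 318*d^2 + 165*d - 24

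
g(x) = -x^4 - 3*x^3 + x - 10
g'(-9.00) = 2188.00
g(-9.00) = -4393.00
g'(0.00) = 1.00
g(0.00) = -10.00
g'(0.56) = -2.52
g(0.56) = -10.07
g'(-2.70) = 14.12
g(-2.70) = -6.80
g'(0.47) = -1.40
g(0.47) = -9.89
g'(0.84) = -7.72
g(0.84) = -11.44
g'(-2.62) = 11.16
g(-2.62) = -5.79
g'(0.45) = -1.19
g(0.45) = -9.86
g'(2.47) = -114.18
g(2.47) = -89.96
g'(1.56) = -36.09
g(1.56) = -25.75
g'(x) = -4*x^3 - 9*x^2 + 1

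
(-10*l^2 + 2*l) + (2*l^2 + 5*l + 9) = -8*l^2 + 7*l + 9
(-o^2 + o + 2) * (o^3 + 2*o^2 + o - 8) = -o^5 - o^4 + 3*o^3 + 13*o^2 - 6*o - 16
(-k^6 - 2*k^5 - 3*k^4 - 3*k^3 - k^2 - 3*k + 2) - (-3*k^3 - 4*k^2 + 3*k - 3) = -k^6 - 2*k^5 - 3*k^4 + 3*k^2 - 6*k + 5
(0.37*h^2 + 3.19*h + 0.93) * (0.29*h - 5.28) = 0.1073*h^3 - 1.0285*h^2 - 16.5735*h - 4.9104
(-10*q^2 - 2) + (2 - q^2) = -11*q^2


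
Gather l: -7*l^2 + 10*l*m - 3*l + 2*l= -7*l^2 + l*(10*m - 1)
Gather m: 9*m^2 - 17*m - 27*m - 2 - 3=9*m^2 - 44*m - 5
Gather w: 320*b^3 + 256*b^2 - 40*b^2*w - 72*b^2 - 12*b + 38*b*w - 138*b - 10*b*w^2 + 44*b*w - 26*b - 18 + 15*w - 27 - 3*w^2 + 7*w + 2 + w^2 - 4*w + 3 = 320*b^3 + 184*b^2 - 176*b + w^2*(-10*b - 2) + w*(-40*b^2 + 82*b + 18) - 40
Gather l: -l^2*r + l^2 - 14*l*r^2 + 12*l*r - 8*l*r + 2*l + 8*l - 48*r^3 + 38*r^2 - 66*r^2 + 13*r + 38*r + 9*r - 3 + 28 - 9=l^2*(1 - r) + l*(-14*r^2 + 4*r + 10) - 48*r^3 - 28*r^2 + 60*r + 16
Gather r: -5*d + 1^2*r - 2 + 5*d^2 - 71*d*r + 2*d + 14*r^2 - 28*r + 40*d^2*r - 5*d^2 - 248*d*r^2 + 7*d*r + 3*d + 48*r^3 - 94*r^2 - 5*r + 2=48*r^3 + r^2*(-248*d - 80) + r*(40*d^2 - 64*d - 32)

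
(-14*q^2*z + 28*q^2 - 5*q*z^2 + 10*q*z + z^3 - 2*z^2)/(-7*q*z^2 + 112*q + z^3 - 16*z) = (2*q*z - 4*q + z^2 - 2*z)/(z^2 - 16)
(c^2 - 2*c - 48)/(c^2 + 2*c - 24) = (c - 8)/(c - 4)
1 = 1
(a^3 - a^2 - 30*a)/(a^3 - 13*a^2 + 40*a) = (a^2 - a - 30)/(a^2 - 13*a + 40)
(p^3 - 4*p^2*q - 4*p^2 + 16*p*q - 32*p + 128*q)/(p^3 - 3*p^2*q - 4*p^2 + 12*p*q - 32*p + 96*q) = (p - 4*q)/(p - 3*q)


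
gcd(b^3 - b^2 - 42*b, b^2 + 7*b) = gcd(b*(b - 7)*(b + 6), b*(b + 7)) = b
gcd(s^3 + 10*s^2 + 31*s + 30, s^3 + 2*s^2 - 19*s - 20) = s + 5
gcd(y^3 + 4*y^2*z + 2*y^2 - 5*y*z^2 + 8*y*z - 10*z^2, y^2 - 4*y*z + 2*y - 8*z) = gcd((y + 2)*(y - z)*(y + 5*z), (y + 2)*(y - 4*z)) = y + 2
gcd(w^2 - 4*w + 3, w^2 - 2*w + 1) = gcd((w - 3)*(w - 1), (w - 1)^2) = w - 1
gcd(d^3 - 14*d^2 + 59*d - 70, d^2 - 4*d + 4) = d - 2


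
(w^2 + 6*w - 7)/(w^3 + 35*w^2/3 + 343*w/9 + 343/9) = 9*(w - 1)/(9*w^2 + 42*w + 49)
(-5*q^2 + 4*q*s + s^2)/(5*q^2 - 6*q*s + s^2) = (-5*q - s)/(5*q - s)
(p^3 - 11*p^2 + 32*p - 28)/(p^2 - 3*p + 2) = (p^2 - 9*p + 14)/(p - 1)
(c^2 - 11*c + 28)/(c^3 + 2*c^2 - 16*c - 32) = (c - 7)/(c^2 + 6*c + 8)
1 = 1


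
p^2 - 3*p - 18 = (p - 6)*(p + 3)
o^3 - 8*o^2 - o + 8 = (o - 8)*(o - 1)*(o + 1)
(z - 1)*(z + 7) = z^2 + 6*z - 7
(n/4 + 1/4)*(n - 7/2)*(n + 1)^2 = n^4/4 - n^3/8 - 15*n^2/8 - 19*n/8 - 7/8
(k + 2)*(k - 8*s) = k^2 - 8*k*s + 2*k - 16*s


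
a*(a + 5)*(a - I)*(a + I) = a^4 + 5*a^3 + a^2 + 5*a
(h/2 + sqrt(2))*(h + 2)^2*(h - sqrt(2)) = h^4/2 + sqrt(2)*h^3/2 + 2*h^3 + 2*sqrt(2)*h^2 - 8*h + 2*sqrt(2)*h - 8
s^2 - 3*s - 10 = (s - 5)*(s + 2)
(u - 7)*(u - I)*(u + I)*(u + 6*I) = u^4 - 7*u^3 + 6*I*u^3 + u^2 - 42*I*u^2 - 7*u + 6*I*u - 42*I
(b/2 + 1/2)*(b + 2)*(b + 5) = b^3/2 + 4*b^2 + 17*b/2 + 5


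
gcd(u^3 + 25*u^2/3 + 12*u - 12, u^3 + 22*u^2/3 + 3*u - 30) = u^2 + 9*u + 18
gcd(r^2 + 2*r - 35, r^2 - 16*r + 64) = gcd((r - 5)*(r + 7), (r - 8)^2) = 1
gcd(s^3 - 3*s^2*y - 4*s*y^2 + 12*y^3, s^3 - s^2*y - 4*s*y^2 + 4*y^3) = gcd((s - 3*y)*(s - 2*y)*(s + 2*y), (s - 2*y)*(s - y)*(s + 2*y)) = -s^2 + 4*y^2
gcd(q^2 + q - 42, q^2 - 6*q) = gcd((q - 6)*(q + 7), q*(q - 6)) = q - 6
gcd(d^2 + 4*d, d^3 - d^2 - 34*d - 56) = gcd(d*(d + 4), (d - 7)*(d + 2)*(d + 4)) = d + 4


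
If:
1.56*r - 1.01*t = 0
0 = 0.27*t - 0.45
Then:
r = 1.08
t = 1.67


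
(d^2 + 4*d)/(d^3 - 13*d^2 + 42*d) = (d + 4)/(d^2 - 13*d + 42)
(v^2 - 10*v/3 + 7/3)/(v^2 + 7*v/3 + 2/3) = (3*v^2 - 10*v + 7)/(3*v^2 + 7*v + 2)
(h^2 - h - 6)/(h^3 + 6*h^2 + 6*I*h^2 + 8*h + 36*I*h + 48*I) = (h - 3)/(h^2 + h*(4 + 6*I) + 24*I)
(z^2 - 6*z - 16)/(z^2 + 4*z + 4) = (z - 8)/(z + 2)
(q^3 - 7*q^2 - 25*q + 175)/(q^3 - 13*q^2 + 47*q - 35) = (q + 5)/(q - 1)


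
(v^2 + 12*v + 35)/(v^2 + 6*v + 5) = (v + 7)/(v + 1)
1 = 1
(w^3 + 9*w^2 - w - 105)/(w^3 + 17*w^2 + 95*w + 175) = (w - 3)/(w + 5)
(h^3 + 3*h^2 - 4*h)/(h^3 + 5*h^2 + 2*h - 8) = h/(h + 2)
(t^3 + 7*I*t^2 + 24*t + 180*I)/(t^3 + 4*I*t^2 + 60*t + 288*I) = (t - 5*I)/(t - 8*I)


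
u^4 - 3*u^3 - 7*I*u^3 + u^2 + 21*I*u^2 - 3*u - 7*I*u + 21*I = (u - 3)*(u - 7*I)*(u - I)*(u + I)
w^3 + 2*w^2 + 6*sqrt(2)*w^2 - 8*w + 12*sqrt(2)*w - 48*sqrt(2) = (w - 2)*(w + 4)*(w + 6*sqrt(2))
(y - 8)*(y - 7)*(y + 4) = y^3 - 11*y^2 - 4*y + 224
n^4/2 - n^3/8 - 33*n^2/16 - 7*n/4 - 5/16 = (n/2 + 1/2)*(n - 5/2)*(n + 1/4)*(n + 1)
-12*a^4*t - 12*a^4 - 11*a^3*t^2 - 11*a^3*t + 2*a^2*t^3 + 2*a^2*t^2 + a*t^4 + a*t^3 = (-3*a + t)*(a + t)*(4*a + t)*(a*t + a)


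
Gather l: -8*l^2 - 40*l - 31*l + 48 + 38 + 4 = -8*l^2 - 71*l + 90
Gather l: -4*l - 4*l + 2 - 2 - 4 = -8*l - 4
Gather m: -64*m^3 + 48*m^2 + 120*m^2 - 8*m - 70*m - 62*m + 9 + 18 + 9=-64*m^3 + 168*m^2 - 140*m + 36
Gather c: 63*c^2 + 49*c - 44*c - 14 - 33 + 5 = 63*c^2 + 5*c - 42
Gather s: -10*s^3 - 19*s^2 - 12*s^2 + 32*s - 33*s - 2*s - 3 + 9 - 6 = -10*s^3 - 31*s^2 - 3*s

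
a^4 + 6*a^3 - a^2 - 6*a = a*(a - 1)*(a + 1)*(a + 6)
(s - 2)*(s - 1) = s^2 - 3*s + 2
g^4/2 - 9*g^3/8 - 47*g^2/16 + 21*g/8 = g*(g/2 + 1)*(g - 7/2)*(g - 3/4)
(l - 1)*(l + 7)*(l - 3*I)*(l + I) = l^4 + 6*l^3 - 2*I*l^3 - 4*l^2 - 12*I*l^2 + 18*l + 14*I*l - 21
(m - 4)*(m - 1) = m^2 - 5*m + 4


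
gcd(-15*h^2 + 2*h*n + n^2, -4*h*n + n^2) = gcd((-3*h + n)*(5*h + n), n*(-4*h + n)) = 1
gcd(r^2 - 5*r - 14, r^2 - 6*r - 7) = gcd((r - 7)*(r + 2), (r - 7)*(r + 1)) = r - 7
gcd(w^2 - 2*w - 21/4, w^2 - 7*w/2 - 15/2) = w + 3/2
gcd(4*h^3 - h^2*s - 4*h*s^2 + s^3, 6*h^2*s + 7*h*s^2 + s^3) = h + s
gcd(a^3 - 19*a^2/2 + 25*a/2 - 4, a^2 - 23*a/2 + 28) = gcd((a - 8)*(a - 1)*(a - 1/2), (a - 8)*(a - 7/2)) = a - 8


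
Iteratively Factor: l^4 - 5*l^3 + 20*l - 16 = (l - 2)*(l^3 - 3*l^2 - 6*l + 8) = (l - 2)*(l - 1)*(l^2 - 2*l - 8) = (l - 4)*(l - 2)*(l - 1)*(l + 2)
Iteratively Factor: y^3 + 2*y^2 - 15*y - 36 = (y - 4)*(y^2 + 6*y + 9) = (y - 4)*(y + 3)*(y + 3)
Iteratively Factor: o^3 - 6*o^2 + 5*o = (o)*(o^2 - 6*o + 5) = o*(o - 5)*(o - 1)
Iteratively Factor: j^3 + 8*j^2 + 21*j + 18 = (j + 2)*(j^2 + 6*j + 9) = (j + 2)*(j + 3)*(j + 3)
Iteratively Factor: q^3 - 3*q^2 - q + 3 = (q - 3)*(q^2 - 1) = (q - 3)*(q - 1)*(q + 1)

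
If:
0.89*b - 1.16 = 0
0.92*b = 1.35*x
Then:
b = 1.30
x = 0.89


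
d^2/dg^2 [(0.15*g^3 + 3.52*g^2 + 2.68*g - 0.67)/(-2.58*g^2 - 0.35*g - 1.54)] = (-8.88178419700125e-16*g^5 + 2.8421709430404e-14*g^4 - 28.165974*g^3 + 110.187612*g^2 + 65.384676*g - 18.966962)/(17.173512*g^6 + 6.98922*g^5 + 31.700718*g^4 + 8.386595*g^3 + 18.922134*g^2 + 2.49018*g + 3.652264)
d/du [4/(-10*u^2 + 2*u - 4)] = 2*(10*u - 1)/(5*u^2 - u + 2)^2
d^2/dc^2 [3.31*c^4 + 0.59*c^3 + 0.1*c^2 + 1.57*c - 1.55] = 39.72*c^2 + 3.54*c + 0.2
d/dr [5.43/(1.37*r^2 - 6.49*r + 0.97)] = (35.2407 - 14.8782*r)/(1.37*r^2 - 6.49*r + 0.97)^2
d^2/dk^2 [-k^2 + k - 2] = -2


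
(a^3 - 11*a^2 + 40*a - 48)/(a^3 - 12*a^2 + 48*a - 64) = (a - 3)/(a - 4)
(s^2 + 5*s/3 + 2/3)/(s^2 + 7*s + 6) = (s + 2/3)/(s + 6)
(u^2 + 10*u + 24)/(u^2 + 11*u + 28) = (u + 6)/(u + 7)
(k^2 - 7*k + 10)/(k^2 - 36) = (k^2 - 7*k + 10)/(k^2 - 36)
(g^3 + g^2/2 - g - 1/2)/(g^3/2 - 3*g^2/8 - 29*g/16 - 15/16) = 8*(2*g^2 - g - 1)/(8*g^2 - 14*g - 15)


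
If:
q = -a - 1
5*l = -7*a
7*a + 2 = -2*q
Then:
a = 0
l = 0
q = -1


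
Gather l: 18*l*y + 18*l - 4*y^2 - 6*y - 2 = l*(18*y + 18) - 4*y^2 - 6*y - 2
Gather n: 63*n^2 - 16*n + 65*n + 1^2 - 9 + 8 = 63*n^2 + 49*n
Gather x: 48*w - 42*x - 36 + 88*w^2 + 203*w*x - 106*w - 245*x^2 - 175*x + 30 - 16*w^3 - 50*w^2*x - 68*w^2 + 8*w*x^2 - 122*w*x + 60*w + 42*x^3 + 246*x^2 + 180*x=-16*w^3 + 20*w^2 + 2*w + 42*x^3 + x^2*(8*w + 1) + x*(-50*w^2 + 81*w - 37) - 6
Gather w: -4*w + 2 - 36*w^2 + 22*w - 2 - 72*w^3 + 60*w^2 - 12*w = -72*w^3 + 24*w^2 + 6*w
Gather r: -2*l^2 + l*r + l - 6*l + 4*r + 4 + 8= -2*l^2 - 5*l + r*(l + 4) + 12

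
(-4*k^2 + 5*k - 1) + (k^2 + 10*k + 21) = -3*k^2 + 15*k + 20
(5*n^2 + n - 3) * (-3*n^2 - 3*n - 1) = -15*n^4 - 18*n^3 + n^2 + 8*n + 3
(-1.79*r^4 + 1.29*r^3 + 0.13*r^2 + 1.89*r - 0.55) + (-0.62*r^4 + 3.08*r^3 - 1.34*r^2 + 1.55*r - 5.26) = -2.41*r^4 + 4.37*r^3 - 1.21*r^2 + 3.44*r - 5.81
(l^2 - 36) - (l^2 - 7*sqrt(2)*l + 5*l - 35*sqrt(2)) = -5*l + 7*sqrt(2)*l - 36 + 35*sqrt(2)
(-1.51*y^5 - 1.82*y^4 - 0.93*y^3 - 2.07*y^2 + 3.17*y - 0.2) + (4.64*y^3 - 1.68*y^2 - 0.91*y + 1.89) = -1.51*y^5 - 1.82*y^4 + 3.71*y^3 - 3.75*y^2 + 2.26*y + 1.69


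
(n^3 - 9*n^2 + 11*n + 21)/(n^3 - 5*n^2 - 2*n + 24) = (n^2 - 6*n - 7)/(n^2 - 2*n - 8)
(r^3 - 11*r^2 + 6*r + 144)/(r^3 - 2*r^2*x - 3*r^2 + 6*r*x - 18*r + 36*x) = (8 - r)/(-r + 2*x)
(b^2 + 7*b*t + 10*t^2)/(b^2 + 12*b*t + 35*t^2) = (b + 2*t)/(b + 7*t)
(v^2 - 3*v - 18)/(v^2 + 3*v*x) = (v^2 - 3*v - 18)/(v*(v + 3*x))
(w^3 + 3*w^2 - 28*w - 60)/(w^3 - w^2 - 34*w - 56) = (w^2 + w - 30)/(w^2 - 3*w - 28)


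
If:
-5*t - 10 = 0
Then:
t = -2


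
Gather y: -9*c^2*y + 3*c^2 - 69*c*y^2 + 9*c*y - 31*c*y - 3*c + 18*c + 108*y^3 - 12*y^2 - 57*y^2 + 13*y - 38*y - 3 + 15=3*c^2 + 15*c + 108*y^3 + y^2*(-69*c - 69) + y*(-9*c^2 - 22*c - 25) + 12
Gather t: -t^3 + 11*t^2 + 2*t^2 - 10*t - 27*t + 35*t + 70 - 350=-t^3 + 13*t^2 - 2*t - 280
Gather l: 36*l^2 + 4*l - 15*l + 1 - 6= 36*l^2 - 11*l - 5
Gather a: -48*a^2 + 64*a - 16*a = -48*a^2 + 48*a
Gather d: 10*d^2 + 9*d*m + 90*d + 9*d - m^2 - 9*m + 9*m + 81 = 10*d^2 + d*(9*m + 99) - m^2 + 81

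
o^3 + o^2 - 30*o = o*(o - 5)*(o + 6)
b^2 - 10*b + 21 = (b - 7)*(b - 3)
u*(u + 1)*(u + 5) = u^3 + 6*u^2 + 5*u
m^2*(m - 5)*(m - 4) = m^4 - 9*m^3 + 20*m^2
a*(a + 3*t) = a^2 + 3*a*t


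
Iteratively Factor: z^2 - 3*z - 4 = (z - 4)*(z + 1)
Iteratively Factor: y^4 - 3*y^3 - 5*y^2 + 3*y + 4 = (y + 1)*(y^3 - 4*y^2 - y + 4) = (y + 1)^2*(y^2 - 5*y + 4) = (y - 4)*(y + 1)^2*(y - 1)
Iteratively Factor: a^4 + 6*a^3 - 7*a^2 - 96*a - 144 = (a + 3)*(a^3 + 3*a^2 - 16*a - 48) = (a + 3)^2*(a^2 - 16) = (a - 4)*(a + 3)^2*(a + 4)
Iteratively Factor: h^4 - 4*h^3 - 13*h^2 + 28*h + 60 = (h + 2)*(h^3 - 6*h^2 - h + 30) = (h + 2)^2*(h^2 - 8*h + 15) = (h - 5)*(h + 2)^2*(h - 3)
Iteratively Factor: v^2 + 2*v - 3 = (v + 3)*(v - 1)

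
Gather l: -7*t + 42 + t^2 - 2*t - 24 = t^2 - 9*t + 18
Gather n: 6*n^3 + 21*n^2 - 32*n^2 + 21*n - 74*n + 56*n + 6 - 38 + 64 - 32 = 6*n^3 - 11*n^2 + 3*n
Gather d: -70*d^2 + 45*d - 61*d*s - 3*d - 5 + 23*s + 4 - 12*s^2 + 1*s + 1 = -70*d^2 + d*(42 - 61*s) - 12*s^2 + 24*s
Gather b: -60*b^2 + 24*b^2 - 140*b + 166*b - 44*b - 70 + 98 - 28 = -36*b^2 - 18*b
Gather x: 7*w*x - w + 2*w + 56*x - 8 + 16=w + x*(7*w + 56) + 8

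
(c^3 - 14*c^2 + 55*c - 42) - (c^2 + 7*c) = c^3 - 15*c^2 + 48*c - 42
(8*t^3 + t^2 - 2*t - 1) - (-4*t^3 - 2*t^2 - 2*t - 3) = 12*t^3 + 3*t^2 + 2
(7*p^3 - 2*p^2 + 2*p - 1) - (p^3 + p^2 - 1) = 6*p^3 - 3*p^2 + 2*p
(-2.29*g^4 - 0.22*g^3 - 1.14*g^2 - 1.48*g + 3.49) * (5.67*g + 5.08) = -12.9843*g^5 - 12.8806*g^4 - 7.5814*g^3 - 14.1828*g^2 + 12.2699*g + 17.7292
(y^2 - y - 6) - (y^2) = -y - 6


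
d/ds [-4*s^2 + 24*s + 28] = 24 - 8*s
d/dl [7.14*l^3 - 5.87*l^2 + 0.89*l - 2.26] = 21.42*l^2 - 11.74*l + 0.89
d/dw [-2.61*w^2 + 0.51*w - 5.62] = 0.51 - 5.22*w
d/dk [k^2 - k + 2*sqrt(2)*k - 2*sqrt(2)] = 2*k - 1 + 2*sqrt(2)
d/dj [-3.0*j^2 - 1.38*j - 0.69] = -6.0*j - 1.38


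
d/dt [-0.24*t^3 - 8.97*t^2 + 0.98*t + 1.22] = -0.72*t^2 - 17.94*t + 0.98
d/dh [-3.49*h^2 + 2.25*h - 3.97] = 2.25 - 6.98*h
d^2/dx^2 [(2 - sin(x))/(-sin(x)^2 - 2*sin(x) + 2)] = (-sin(x)^5 + 10*sin(x)^4 + 2*sin(x)^3 + 8*sin(x)^2 - 8*sin(x) - 16)/(sin(x)^2 + 2*sin(x) - 2)^3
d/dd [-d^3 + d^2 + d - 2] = -3*d^2 + 2*d + 1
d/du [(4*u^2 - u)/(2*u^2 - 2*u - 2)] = (-3*u^2 - 8*u + 1)/(2*(u^4 - 2*u^3 - u^2 + 2*u + 1))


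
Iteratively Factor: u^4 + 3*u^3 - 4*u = (u + 2)*(u^3 + u^2 - 2*u) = (u + 2)^2*(u^2 - u) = u*(u + 2)^2*(u - 1)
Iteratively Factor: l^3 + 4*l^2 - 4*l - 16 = (l - 2)*(l^2 + 6*l + 8) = (l - 2)*(l + 4)*(l + 2)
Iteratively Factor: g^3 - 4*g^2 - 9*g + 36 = (g - 3)*(g^2 - g - 12) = (g - 3)*(g + 3)*(g - 4)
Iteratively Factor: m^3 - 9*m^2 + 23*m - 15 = (m - 1)*(m^2 - 8*m + 15) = (m - 5)*(m - 1)*(m - 3)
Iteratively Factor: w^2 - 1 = (w - 1)*(w + 1)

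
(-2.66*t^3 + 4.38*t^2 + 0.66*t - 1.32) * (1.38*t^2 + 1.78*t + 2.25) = -3.6708*t^5 + 1.3096*t^4 + 2.7222*t^3 + 9.2082*t^2 - 0.8646*t - 2.97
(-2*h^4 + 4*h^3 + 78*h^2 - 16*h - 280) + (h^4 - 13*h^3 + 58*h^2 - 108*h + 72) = -h^4 - 9*h^3 + 136*h^2 - 124*h - 208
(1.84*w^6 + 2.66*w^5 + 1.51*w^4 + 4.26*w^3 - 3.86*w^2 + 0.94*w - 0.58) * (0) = 0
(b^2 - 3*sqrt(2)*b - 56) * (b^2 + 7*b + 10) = b^4 - 3*sqrt(2)*b^3 + 7*b^3 - 46*b^2 - 21*sqrt(2)*b^2 - 392*b - 30*sqrt(2)*b - 560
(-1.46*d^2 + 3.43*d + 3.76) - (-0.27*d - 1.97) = -1.46*d^2 + 3.7*d + 5.73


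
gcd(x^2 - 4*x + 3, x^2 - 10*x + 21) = x - 3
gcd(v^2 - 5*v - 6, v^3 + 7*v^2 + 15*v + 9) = v + 1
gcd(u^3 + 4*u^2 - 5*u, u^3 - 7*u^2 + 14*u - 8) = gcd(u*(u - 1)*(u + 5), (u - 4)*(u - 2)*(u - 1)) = u - 1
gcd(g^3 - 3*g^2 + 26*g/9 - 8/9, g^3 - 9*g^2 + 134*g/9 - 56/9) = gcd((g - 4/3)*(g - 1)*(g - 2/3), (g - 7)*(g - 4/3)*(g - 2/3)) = g^2 - 2*g + 8/9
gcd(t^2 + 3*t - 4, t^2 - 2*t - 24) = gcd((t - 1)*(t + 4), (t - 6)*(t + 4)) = t + 4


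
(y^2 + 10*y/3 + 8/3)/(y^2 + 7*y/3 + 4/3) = (y + 2)/(y + 1)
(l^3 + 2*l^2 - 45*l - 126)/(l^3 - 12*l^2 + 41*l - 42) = (l^2 + 9*l + 18)/(l^2 - 5*l + 6)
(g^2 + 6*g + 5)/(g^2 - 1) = (g + 5)/(g - 1)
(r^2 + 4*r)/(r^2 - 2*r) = (r + 4)/(r - 2)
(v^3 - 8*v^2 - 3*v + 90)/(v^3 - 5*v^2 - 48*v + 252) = (v^2 - 2*v - 15)/(v^2 + v - 42)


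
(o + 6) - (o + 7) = -1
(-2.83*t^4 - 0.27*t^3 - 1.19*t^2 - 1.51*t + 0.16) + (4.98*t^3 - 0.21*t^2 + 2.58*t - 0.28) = -2.83*t^4 + 4.71*t^3 - 1.4*t^2 + 1.07*t - 0.12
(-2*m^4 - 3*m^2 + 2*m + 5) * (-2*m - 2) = 4*m^5 + 4*m^4 + 6*m^3 + 2*m^2 - 14*m - 10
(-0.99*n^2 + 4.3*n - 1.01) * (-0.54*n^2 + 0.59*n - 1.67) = 0.5346*n^4 - 2.9061*n^3 + 4.7357*n^2 - 7.7769*n + 1.6867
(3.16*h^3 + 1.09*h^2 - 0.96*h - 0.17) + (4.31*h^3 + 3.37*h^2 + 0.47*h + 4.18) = 7.47*h^3 + 4.46*h^2 - 0.49*h + 4.01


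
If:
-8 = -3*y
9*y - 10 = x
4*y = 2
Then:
No Solution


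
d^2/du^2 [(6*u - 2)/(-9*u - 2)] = 540/(9*u + 2)^3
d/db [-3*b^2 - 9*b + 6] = -6*b - 9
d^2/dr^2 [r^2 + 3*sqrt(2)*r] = 2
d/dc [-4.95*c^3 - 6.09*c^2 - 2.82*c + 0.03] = -14.85*c^2 - 12.18*c - 2.82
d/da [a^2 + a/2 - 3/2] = 2*a + 1/2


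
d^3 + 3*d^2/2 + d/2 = d*(d + 1/2)*(d + 1)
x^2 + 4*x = x*(x + 4)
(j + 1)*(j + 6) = j^2 + 7*j + 6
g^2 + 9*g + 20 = (g + 4)*(g + 5)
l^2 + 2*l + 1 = (l + 1)^2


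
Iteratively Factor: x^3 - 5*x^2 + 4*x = (x)*(x^2 - 5*x + 4) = x*(x - 1)*(x - 4)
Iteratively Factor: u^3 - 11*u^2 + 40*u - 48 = (u - 4)*(u^2 - 7*u + 12) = (u - 4)^2*(u - 3)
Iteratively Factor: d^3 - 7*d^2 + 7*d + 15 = (d - 5)*(d^2 - 2*d - 3) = (d - 5)*(d + 1)*(d - 3)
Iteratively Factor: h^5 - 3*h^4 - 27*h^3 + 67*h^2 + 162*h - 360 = (h - 3)*(h^4 - 27*h^2 - 14*h + 120) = (h - 3)*(h - 2)*(h^3 + 2*h^2 - 23*h - 60) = (h - 3)*(h - 2)*(h + 4)*(h^2 - 2*h - 15) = (h - 5)*(h - 3)*(h - 2)*(h + 4)*(h + 3)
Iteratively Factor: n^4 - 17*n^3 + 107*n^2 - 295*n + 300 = (n - 4)*(n^3 - 13*n^2 + 55*n - 75) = (n - 5)*(n - 4)*(n^2 - 8*n + 15) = (n - 5)*(n - 4)*(n - 3)*(n - 5)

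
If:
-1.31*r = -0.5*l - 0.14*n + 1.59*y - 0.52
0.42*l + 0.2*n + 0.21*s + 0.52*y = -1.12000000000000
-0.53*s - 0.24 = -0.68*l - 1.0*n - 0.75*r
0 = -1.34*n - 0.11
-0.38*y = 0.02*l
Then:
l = -1.37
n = -0.08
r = -0.22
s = -2.69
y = 0.07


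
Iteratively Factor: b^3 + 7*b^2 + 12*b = (b)*(b^2 + 7*b + 12) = b*(b + 4)*(b + 3)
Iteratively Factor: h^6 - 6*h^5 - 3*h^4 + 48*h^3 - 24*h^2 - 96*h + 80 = (h + 2)*(h^5 - 8*h^4 + 13*h^3 + 22*h^2 - 68*h + 40) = (h - 2)*(h + 2)*(h^4 - 6*h^3 + h^2 + 24*h - 20) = (h - 5)*(h - 2)*(h + 2)*(h^3 - h^2 - 4*h + 4) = (h - 5)*(h - 2)*(h - 1)*(h + 2)*(h^2 - 4) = (h - 5)*(h - 2)^2*(h - 1)*(h + 2)*(h + 2)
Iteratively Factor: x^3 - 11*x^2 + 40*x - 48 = (x - 4)*(x^2 - 7*x + 12) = (x - 4)*(x - 3)*(x - 4)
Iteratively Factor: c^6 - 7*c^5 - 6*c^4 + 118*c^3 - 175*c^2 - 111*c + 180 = (c - 1)*(c^5 - 6*c^4 - 12*c^3 + 106*c^2 - 69*c - 180) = (c - 1)*(c + 1)*(c^4 - 7*c^3 - 5*c^2 + 111*c - 180) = (c - 1)*(c + 1)*(c + 4)*(c^3 - 11*c^2 + 39*c - 45) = (c - 3)*(c - 1)*(c + 1)*(c + 4)*(c^2 - 8*c + 15) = (c - 3)^2*(c - 1)*(c + 1)*(c + 4)*(c - 5)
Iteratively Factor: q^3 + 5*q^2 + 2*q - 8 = (q + 4)*(q^2 + q - 2) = (q - 1)*(q + 4)*(q + 2)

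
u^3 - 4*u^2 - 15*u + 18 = (u - 6)*(u - 1)*(u + 3)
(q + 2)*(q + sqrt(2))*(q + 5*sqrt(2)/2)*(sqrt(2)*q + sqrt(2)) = sqrt(2)*q^4 + 3*sqrt(2)*q^3 + 7*q^3 + 7*sqrt(2)*q^2 + 21*q^2 + 14*q + 15*sqrt(2)*q + 10*sqrt(2)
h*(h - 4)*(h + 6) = h^3 + 2*h^2 - 24*h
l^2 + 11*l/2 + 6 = (l + 3/2)*(l + 4)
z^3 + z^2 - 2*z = z*(z - 1)*(z + 2)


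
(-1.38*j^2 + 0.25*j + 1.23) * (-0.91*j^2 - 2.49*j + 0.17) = 1.2558*j^4 + 3.2087*j^3 - 1.9764*j^2 - 3.0202*j + 0.2091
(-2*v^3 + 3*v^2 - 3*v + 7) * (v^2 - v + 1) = -2*v^5 + 5*v^4 - 8*v^3 + 13*v^2 - 10*v + 7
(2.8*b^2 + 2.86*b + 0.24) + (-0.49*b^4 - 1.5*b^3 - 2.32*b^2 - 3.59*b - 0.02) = -0.49*b^4 - 1.5*b^3 + 0.48*b^2 - 0.73*b + 0.22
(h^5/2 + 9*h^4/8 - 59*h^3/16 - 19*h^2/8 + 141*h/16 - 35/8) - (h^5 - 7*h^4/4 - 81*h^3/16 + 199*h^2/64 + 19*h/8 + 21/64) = -h^5/2 + 23*h^4/8 + 11*h^3/8 - 351*h^2/64 + 103*h/16 - 301/64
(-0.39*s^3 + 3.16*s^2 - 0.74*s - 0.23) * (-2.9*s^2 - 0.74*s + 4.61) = 1.131*s^5 - 8.8754*s^4 - 1.9903*s^3 + 15.7822*s^2 - 3.2412*s - 1.0603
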